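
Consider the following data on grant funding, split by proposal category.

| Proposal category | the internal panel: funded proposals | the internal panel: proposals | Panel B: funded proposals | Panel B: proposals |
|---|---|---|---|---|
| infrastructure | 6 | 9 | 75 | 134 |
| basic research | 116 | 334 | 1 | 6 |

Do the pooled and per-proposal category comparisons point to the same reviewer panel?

Infrastructure: the internal panel 6/9 = 66.7%, Panel B 75/134 = 56.0% → the internal panel
Basic research: the internal panel 116/334 = 34.7%, Panel B 1/6 = 16.7% → the internal panel
Overall: the internal panel 122/343 = 35.6%, Panel B 76/140 = 54.3% → Panel B
The internal panel wins each proposal group but Panel B wins overall — the comparison reverses. The internal panel's proposals skew toward basic research, which has a lower base rate.

No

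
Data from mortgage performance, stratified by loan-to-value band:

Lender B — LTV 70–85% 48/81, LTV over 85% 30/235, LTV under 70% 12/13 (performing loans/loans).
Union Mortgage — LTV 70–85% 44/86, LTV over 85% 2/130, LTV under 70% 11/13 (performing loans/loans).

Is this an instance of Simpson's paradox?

No

LTV 70–85%: Lender B 48/81 = 59.3%, Union Mortgage 44/86 = 51.2% → Lender B
LTV over 85%: Lender B 30/235 = 12.8%, Union Mortgage 2/130 = 1.5% → Lender B
LTV under 70%: Lender B 12/13 = 92.3%, Union Mortgage 11/13 = 84.6% → Lender B
Overall: Lender B 90/329 = 27.4%, Union Mortgage 57/229 = 24.9% → Lender B
Lender B wins overall and in every loan-to-value group — no reversal.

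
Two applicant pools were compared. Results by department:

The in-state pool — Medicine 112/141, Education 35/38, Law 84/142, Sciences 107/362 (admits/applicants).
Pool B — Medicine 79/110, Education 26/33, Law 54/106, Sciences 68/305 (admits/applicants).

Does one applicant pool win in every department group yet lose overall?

No

Medicine: the in-state pool 112/141 = 79.4%, Pool B 79/110 = 71.8% → the in-state pool
Education: the in-state pool 35/38 = 92.1%, Pool B 26/33 = 78.8% → the in-state pool
Law: the in-state pool 84/142 = 59.2%, Pool B 54/106 = 50.9% → the in-state pool
Sciences: the in-state pool 107/362 = 29.6%, Pool B 68/305 = 22.3% → the in-state pool
Overall: the in-state pool 338/683 = 49.5%, Pool B 227/554 = 41.0% → the in-state pool
The in-state pool wins overall and in every department group — no reversal.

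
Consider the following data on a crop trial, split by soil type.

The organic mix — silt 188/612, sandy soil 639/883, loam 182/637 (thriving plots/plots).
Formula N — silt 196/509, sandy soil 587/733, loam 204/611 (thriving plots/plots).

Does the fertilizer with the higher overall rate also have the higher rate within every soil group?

Yes

Silt: the organic mix 188/612 = 30.7%, Formula N 196/509 = 38.5% → Formula N
Sandy soil: the organic mix 639/883 = 72.4%, Formula N 587/733 = 80.1% → Formula N
Loam: the organic mix 182/637 = 28.6%, Formula N 204/611 = 33.4% → Formula N
Overall: the organic mix 1009/2132 = 47.3%, Formula N 987/1853 = 53.3% → Formula N
Formula N wins overall and in every soil group — no reversal.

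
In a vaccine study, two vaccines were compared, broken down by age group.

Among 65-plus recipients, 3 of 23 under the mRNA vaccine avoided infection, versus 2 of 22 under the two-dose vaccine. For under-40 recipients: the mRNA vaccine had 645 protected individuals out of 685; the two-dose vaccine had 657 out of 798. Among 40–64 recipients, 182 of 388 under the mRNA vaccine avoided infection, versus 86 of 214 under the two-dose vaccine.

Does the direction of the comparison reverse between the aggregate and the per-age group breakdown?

No

65-plus: the mRNA vaccine 3/23 = 13.0%, the two-dose vaccine 2/22 = 9.1% → the mRNA vaccine
Under-40: the mRNA vaccine 645/685 = 94.2%, the two-dose vaccine 657/798 = 82.3% → the mRNA vaccine
40–64: the mRNA vaccine 182/388 = 46.9%, the two-dose vaccine 86/214 = 40.2% → the mRNA vaccine
Overall: the mRNA vaccine 830/1096 = 75.7%, the two-dose vaccine 745/1034 = 72.1% → the mRNA vaccine
The mRNA vaccine wins overall and in every age group — no reversal.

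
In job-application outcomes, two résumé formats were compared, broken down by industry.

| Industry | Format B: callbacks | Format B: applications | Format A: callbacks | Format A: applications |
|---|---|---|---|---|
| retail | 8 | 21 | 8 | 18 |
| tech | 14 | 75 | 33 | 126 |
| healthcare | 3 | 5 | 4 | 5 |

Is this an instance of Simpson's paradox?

No

Retail: Format B 8/21 = 38.1%, Format A 8/18 = 44.4% → Format A
Tech: Format B 14/75 = 18.7%, Format A 33/126 = 26.2% → Format A
Healthcare: Format B 3/5 = 60.0%, Format A 4/5 = 80.0% → Format A
Overall: Format B 25/101 = 24.8%, Format A 45/149 = 30.2% → Format A
Format A wins overall and in every industry group — no reversal.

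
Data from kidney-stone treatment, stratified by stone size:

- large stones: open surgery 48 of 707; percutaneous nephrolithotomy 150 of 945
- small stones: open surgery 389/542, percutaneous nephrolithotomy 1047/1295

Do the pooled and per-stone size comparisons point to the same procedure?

Large stones: open surgery 48/707 = 6.8%, percutaneous nephrolithotomy 150/945 = 15.9% → percutaneous nephrolithotomy
Small stones: open surgery 389/542 = 71.8%, percutaneous nephrolithotomy 1047/1295 = 80.8% → percutaneous nephrolithotomy
Overall: open surgery 437/1249 = 35.0%, percutaneous nephrolithotomy 1197/2240 = 53.4% → percutaneous nephrolithotomy
Percutaneous nephrolithotomy wins overall and in every stone group — no reversal.

Yes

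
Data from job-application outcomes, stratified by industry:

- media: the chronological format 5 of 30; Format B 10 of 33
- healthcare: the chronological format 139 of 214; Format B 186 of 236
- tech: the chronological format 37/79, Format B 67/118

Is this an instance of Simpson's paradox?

Media: the chronological format 5/30 = 16.7%, Format B 10/33 = 30.3% → Format B
Healthcare: the chronological format 139/214 = 65.0%, Format B 186/236 = 78.8% → Format B
Tech: the chronological format 37/79 = 46.8%, Format B 67/118 = 56.8% → Format B
Overall: the chronological format 181/323 = 56.0%, Format B 263/387 = 68.0% → Format B
Format B wins overall and in every industry group — no reversal.

No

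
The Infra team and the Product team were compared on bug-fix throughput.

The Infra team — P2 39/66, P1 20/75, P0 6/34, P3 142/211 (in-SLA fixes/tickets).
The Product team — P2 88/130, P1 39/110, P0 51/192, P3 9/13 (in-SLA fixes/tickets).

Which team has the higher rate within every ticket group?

P2: the Infra team 39/66 = 59.1%, the Product team 88/130 = 67.7% → the Product team
P1: the Infra team 20/75 = 26.7%, the Product team 39/110 = 35.5% → the Product team
P0: the Infra team 6/34 = 17.6%, the Product team 51/192 = 26.6% → the Product team
P3: the Infra team 142/211 = 67.3%, the Product team 9/13 = 69.2% → the Product team
The Product team has the higher rate in all 4 groups.

the Product team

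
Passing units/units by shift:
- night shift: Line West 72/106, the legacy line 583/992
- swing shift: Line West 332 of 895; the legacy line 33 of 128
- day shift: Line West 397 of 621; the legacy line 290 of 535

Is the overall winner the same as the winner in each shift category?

Night shift: Line West 72/106 = 67.9%, the legacy line 583/992 = 58.8% → Line West
Swing shift: Line West 332/895 = 37.1%, the legacy line 33/128 = 25.8% → Line West
Day shift: Line West 397/621 = 63.9%, the legacy line 290/535 = 54.2% → Line West
Overall: Line West 801/1622 = 49.4%, the legacy line 906/1655 = 54.7% → the legacy line
Line West wins each shift group but the legacy line wins overall — the comparison reverses. Line West's units skew toward swing shift, which has a lower base rate.

No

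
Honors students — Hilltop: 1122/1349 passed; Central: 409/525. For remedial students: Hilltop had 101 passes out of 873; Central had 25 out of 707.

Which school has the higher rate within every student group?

Hilltop

Honors: Hilltop 1122/1349 = 83.2%, Central 409/525 = 77.9% → Hilltop
Remedial: Hilltop 101/873 = 11.6%, Central 25/707 = 3.5% → Hilltop
Hilltop has the higher rate in both groups.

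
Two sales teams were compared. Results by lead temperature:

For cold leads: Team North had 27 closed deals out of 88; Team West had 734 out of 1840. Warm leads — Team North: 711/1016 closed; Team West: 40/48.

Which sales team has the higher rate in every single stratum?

Cold: Team North 27/88 = 30.7%, Team West 734/1840 = 39.9% → Team West
Warm: Team North 711/1016 = 70.0%, Team West 40/48 = 83.3% → Team West
Team West has the higher rate in both groups.

Team West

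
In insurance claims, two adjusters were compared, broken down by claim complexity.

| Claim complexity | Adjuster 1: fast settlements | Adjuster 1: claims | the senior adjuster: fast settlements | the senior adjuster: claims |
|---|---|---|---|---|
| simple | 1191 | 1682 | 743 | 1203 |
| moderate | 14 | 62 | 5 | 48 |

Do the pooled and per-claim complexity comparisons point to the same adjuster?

Simple: Adjuster 1 1191/1682 = 70.8%, the senior adjuster 743/1203 = 61.8% → Adjuster 1
Moderate: Adjuster 1 14/62 = 22.6%, the senior adjuster 5/48 = 10.4% → Adjuster 1
Overall: Adjuster 1 1205/1744 = 69.1%, the senior adjuster 748/1251 = 59.8% → Adjuster 1
Adjuster 1 wins overall and in every claim group — no reversal.

Yes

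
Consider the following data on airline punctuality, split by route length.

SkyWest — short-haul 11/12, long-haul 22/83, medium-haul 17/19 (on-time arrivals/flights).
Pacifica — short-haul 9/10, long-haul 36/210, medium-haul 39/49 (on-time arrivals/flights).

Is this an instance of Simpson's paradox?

Short-haul: SkyWest 11/12 = 91.7%, Pacifica 9/10 = 90.0% → SkyWest
Long-haul: SkyWest 22/83 = 26.5%, Pacifica 36/210 = 17.1% → SkyWest
Medium-haul: SkyWest 17/19 = 89.5%, Pacifica 39/49 = 79.6% → SkyWest
Overall: SkyWest 50/114 = 43.9%, Pacifica 84/269 = 31.2% → SkyWest
SkyWest wins overall and in every route group — no reversal.

No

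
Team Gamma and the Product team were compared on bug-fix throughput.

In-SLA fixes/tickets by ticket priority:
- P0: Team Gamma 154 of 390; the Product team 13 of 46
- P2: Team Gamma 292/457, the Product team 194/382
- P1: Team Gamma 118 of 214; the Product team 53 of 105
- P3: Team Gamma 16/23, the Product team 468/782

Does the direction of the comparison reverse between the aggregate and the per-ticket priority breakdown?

P0: Team Gamma 154/390 = 39.5%, the Product team 13/46 = 28.3% → Team Gamma
P2: Team Gamma 292/457 = 63.9%, the Product team 194/382 = 50.8% → Team Gamma
P1: Team Gamma 118/214 = 55.1%, the Product team 53/105 = 50.5% → Team Gamma
P3: Team Gamma 16/23 = 69.6%, the Product team 468/782 = 59.8% → Team Gamma
Overall: Team Gamma 580/1084 = 53.5%, the Product team 728/1315 = 55.4% → the Product team
Team Gamma wins each ticket group but the Product team wins overall — the comparison reverses. Team Gamma's tickets skew toward P0, which has a lower base rate.

Yes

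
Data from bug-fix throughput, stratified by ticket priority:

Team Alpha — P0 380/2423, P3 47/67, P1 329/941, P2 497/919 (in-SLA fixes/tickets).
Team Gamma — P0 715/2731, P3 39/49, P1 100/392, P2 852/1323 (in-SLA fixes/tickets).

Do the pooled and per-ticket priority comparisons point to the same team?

P0: Team Alpha 380/2423 = 15.7%, Team Gamma 715/2731 = 26.2% → Team Gamma
P3: Team Alpha 47/67 = 70.1%, Team Gamma 39/49 = 79.6% → Team Gamma
P1: Team Alpha 329/941 = 35.0%, Team Gamma 100/392 = 25.5% → Team Alpha
P2: Team Alpha 497/919 = 54.1%, Team Gamma 852/1323 = 64.4% → Team Gamma
Overall: Team Alpha 1253/4350 = 28.8%, Team Gamma 1706/4495 = 38.0% → Team Gamma
Neither sweeps: Team Alpha wins 1 of 4 groups, Team Gamma wins 3. Team Gamma wins overall but not every group — no Simpson reversal.

No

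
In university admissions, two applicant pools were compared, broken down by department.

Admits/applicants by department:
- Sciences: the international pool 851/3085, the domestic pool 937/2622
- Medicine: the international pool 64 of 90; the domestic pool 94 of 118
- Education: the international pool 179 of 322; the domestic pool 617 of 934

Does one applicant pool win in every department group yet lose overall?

Sciences: the international pool 851/3085 = 27.6%, the domestic pool 937/2622 = 35.7% → the domestic pool
Medicine: the international pool 64/90 = 71.1%, the domestic pool 94/118 = 79.7% → the domestic pool
Education: the international pool 179/322 = 55.6%, the domestic pool 617/934 = 66.1% → the domestic pool
Overall: the international pool 1094/3497 = 31.3%, the domestic pool 1648/3674 = 44.9% → the domestic pool
The domestic pool wins overall and in every department group — no reversal.

No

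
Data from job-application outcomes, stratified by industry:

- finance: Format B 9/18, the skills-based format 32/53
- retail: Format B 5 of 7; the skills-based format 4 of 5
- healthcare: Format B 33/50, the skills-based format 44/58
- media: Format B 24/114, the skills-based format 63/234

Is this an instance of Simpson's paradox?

No

Finance: Format B 9/18 = 50.0%, the skills-based format 32/53 = 60.4% → the skills-based format
Retail: Format B 5/7 = 71.4%, the skills-based format 4/5 = 80.0% → the skills-based format
Healthcare: Format B 33/50 = 66.0%, the skills-based format 44/58 = 75.9% → the skills-based format
Media: Format B 24/114 = 21.1%, the skills-based format 63/234 = 26.9% → the skills-based format
Overall: Format B 71/189 = 37.6%, the skills-based format 143/350 = 40.9% → the skills-based format
The skills-based format wins overall and in every industry group — no reversal.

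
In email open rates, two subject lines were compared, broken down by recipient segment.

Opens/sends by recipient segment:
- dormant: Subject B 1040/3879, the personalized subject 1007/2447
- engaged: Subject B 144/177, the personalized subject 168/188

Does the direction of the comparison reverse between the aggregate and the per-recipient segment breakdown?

No

Dormant: Subject B 1040/3879 = 26.8%, the personalized subject 1007/2447 = 41.2% → the personalized subject
Engaged: Subject B 144/177 = 81.4%, the personalized subject 168/188 = 89.4% → the personalized subject
Overall: Subject B 1184/4056 = 29.2%, the personalized subject 1175/2635 = 44.6% → the personalized subject
The personalized subject wins overall and in every recipient group — no reversal.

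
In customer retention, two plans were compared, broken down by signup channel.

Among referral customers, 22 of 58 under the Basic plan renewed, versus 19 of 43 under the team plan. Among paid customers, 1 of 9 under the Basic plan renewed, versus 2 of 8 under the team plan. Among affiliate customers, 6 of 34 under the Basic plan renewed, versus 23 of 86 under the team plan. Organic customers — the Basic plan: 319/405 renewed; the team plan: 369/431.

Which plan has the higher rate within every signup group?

the team plan

Referral: the Basic plan 22/58 = 37.9%, the team plan 19/43 = 44.2% → the team plan
Paid: the Basic plan 1/9 = 11.1%, the team plan 2/8 = 25.0% → the team plan
Affiliate: the Basic plan 6/34 = 17.6%, the team plan 23/86 = 26.7% → the team plan
Organic: the Basic plan 319/405 = 78.8%, the team plan 369/431 = 85.6% → the team plan
The team plan has the higher rate in all 4 groups.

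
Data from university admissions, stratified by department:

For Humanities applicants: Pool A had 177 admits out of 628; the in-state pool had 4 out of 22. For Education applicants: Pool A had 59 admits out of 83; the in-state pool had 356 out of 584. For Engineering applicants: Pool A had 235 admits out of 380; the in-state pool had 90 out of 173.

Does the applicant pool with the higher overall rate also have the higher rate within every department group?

No

Humanities: Pool A 177/628 = 28.2%, the in-state pool 4/22 = 18.2% → Pool A
Education: Pool A 59/83 = 71.1%, the in-state pool 356/584 = 61.0% → Pool A
Engineering: Pool A 235/380 = 61.8%, the in-state pool 90/173 = 52.0% → Pool A
Overall: Pool A 471/1091 = 43.2%, the in-state pool 450/779 = 57.8% → the in-state pool
Pool A wins each department group but the in-state pool wins overall — the comparison reverses. Pool A's applicants skew toward Humanities, which has a lower base rate.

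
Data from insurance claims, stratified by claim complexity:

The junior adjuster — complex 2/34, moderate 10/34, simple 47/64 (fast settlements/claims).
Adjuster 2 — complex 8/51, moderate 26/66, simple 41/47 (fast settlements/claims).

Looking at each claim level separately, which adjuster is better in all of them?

Adjuster 2

Complex: the junior adjuster 2/34 = 5.9%, Adjuster 2 8/51 = 15.7% → Adjuster 2
Moderate: the junior adjuster 10/34 = 29.4%, Adjuster 2 26/66 = 39.4% → Adjuster 2
Simple: the junior adjuster 47/64 = 73.4%, Adjuster 2 41/47 = 87.2% → Adjuster 2
Adjuster 2 has the higher rate in all 3 groups.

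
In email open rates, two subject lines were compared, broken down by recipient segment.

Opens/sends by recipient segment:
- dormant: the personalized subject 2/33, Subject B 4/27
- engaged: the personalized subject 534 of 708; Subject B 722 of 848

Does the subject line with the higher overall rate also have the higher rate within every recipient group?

Yes

Dormant: the personalized subject 2/33 = 6.1%, Subject B 4/27 = 14.8% → Subject B
Engaged: the personalized subject 534/708 = 75.4%, Subject B 722/848 = 85.1% → Subject B
Overall: the personalized subject 536/741 = 72.3%, Subject B 726/875 = 83.0% → Subject B
Subject B wins overall and in every recipient group — no reversal.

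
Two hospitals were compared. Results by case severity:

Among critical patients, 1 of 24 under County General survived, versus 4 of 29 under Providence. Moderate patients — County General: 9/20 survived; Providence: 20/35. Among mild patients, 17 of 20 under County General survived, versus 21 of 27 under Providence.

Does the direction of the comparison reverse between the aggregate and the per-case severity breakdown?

No

Critical: County General 1/24 = 4.2%, Providence 4/29 = 13.8% → Providence
Moderate: County General 9/20 = 45.0%, Providence 20/35 = 57.1% → Providence
Mild: County General 17/20 = 85.0%, Providence 21/27 = 77.8% → County General
Overall: County General 27/64 = 42.2%, Providence 45/91 = 49.5% → Providence
Neither sweeps: County General wins 1 of 3 groups, Providence wins 2. Providence wins overall but not every group — no Simpson reversal.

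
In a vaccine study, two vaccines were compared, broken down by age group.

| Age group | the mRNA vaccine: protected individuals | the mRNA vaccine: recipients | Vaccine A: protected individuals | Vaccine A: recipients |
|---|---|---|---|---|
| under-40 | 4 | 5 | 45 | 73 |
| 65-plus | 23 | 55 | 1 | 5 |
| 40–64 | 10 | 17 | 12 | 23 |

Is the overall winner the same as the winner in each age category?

No

Under-40: the mRNA vaccine 4/5 = 80.0%, Vaccine A 45/73 = 61.6% → the mRNA vaccine
65-plus: the mRNA vaccine 23/55 = 41.8%, Vaccine A 1/5 = 20.0% → the mRNA vaccine
40–64: the mRNA vaccine 10/17 = 58.8%, Vaccine A 12/23 = 52.2% → the mRNA vaccine
Overall: the mRNA vaccine 37/77 = 48.1%, Vaccine A 58/101 = 57.4% → Vaccine A
The mRNA vaccine wins each age group but Vaccine A wins overall — the comparison reverses. The mRNA vaccine's recipients skew toward 65-plus, which has a lower base rate.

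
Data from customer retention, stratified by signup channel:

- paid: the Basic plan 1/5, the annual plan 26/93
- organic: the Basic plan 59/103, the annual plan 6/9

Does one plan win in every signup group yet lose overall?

Paid: the Basic plan 1/5 = 20.0%, the annual plan 26/93 = 28.0% → the annual plan
Organic: the Basic plan 59/103 = 57.3%, the annual plan 6/9 = 66.7% → the annual plan
Overall: the Basic plan 60/108 = 55.6%, the annual plan 32/102 = 31.4% → the Basic plan
The annual plan wins each signup group but the Basic plan wins overall — the comparison reverses. The annual plan's customers skew toward paid, which has a lower base rate.

Yes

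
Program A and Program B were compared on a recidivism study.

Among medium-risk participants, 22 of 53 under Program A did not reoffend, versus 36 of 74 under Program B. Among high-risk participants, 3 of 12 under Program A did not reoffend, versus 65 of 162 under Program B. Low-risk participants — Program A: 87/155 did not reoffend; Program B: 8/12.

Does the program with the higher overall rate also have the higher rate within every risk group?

No

Medium-risk: Program A 22/53 = 41.5%, Program B 36/74 = 48.6% → Program B
High-risk: Program A 3/12 = 25.0%, Program B 65/162 = 40.1% → Program B
Low-risk: Program A 87/155 = 56.1%, Program B 8/12 = 66.7% → Program B
Overall: Program A 112/220 = 50.9%, Program B 109/248 = 44.0% → Program A
Program B wins each risk group but Program A wins overall — the comparison reverses. Program B's participants skew toward high-risk, which has a lower base rate.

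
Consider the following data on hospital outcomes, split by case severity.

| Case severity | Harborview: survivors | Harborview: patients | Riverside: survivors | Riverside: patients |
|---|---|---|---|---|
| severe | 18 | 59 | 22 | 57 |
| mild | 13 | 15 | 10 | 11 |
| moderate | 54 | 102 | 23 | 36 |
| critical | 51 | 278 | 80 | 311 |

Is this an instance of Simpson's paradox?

Severe: Harborview 18/59 = 30.5%, Riverside 22/57 = 38.6% → Riverside
Mild: Harborview 13/15 = 86.7%, Riverside 10/11 = 90.9% → Riverside
Moderate: Harborview 54/102 = 52.9%, Riverside 23/36 = 63.9% → Riverside
Critical: Harborview 51/278 = 18.3%, Riverside 80/311 = 25.7% → Riverside
Overall: Harborview 136/454 = 30.0%, Riverside 135/415 = 32.5% → Riverside
Riverside wins overall and in every case group — no reversal.

No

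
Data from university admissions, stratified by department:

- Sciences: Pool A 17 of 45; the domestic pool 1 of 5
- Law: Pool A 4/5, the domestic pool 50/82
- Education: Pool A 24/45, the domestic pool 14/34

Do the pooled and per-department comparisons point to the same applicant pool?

No

Sciences: Pool A 17/45 = 37.8%, the domestic pool 1/5 = 20.0% → Pool A
Law: Pool A 4/5 = 80.0%, the domestic pool 50/82 = 61.0% → Pool A
Education: Pool A 24/45 = 53.3%, the domestic pool 14/34 = 41.2% → Pool A
Overall: Pool A 45/95 = 47.4%, the domestic pool 65/121 = 53.7% → the domestic pool
Pool A wins each department group but the domestic pool wins overall — the comparison reverses. Pool A's applicants skew toward Sciences, which has a lower base rate.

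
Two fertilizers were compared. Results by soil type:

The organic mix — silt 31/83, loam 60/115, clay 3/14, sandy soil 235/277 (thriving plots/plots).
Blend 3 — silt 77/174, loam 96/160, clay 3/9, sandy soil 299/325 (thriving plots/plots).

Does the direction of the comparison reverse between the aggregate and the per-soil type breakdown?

No

Silt: the organic mix 31/83 = 37.3%, Blend 3 77/174 = 44.3% → Blend 3
Loam: the organic mix 60/115 = 52.2%, Blend 3 96/160 = 60.0% → Blend 3
Clay: the organic mix 3/14 = 21.4%, Blend 3 3/9 = 33.3% → Blend 3
Sandy soil: the organic mix 235/277 = 84.8%, Blend 3 299/325 = 92.0% → Blend 3
Overall: the organic mix 329/489 = 67.3%, Blend 3 475/668 = 71.1% → Blend 3
Blend 3 wins overall and in every soil group — no reversal.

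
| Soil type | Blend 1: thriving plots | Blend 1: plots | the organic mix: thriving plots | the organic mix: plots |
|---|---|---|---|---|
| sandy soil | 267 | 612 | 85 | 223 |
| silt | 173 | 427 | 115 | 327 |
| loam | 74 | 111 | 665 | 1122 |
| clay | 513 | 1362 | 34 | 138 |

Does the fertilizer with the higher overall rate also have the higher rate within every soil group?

Sandy soil: Blend 1 267/612 = 43.6%, the organic mix 85/223 = 38.1% → Blend 1
Silt: Blend 1 173/427 = 40.5%, the organic mix 115/327 = 35.2% → Blend 1
Loam: Blend 1 74/111 = 66.7%, the organic mix 665/1122 = 59.3% → Blend 1
Clay: Blend 1 513/1362 = 37.7%, the organic mix 34/138 = 24.6% → Blend 1
Overall: Blend 1 1027/2512 = 40.9%, the organic mix 899/1810 = 49.7% → the organic mix
Blend 1 wins each soil group but the organic mix wins overall — the comparison reverses. Blend 1's plots skew toward clay, which has a lower base rate.

No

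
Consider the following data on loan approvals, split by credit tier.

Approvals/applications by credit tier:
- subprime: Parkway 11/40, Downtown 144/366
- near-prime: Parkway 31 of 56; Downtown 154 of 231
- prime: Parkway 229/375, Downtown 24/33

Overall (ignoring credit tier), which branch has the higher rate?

Parkway

Subprime: Parkway 11/40 = 27.5%, Downtown 144/366 = 39.3% → Downtown
Near-prime: Parkway 31/56 = 55.4%, Downtown 154/231 = 66.7% → Downtown
Prime: Parkway 229/375 = 61.1%, Downtown 24/33 = 72.7% → Downtown
Overall: Parkway 271/471 = 57.5%, Downtown 322/630 = 51.1% → Parkway
(Downtown wins every credit group but Parkway wins overall — Downtown's applications skew toward the low-rate subprime group.)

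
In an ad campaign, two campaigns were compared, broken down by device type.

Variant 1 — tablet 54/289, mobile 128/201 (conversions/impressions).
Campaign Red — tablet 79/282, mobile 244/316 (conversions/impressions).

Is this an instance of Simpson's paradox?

No

Tablet: Variant 1 54/289 = 18.7%, Campaign Red 79/282 = 28.0% → Campaign Red
Mobile: Variant 1 128/201 = 63.7%, Campaign Red 244/316 = 77.2% → Campaign Red
Overall: Variant 1 182/490 = 37.1%, Campaign Red 323/598 = 54.0% → Campaign Red
Campaign Red wins overall and in every device group — no reversal.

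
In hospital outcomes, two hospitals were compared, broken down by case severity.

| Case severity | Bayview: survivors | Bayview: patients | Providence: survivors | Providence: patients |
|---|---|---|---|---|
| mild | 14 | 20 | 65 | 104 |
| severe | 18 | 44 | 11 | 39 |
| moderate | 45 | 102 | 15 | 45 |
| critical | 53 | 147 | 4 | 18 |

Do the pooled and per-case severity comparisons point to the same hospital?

Mild: Bayview 14/20 = 70.0%, Providence 65/104 = 62.5% → Bayview
Severe: Bayview 18/44 = 40.9%, Providence 11/39 = 28.2% → Bayview
Moderate: Bayview 45/102 = 44.1%, Providence 15/45 = 33.3% → Bayview
Critical: Bayview 53/147 = 36.1%, Providence 4/18 = 22.2% → Bayview
Overall: Bayview 130/313 = 41.5%, Providence 95/206 = 46.1% → Providence
Bayview wins each case group but Providence wins overall — the comparison reverses. Bayview's patients skew toward critical, which has a lower base rate.

No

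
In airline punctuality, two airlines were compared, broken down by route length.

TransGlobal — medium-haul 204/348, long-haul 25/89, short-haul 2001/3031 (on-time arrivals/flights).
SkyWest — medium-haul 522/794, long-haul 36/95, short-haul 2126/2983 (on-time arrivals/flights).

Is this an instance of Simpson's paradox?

No

Medium-haul: TransGlobal 204/348 = 58.6%, SkyWest 522/794 = 65.7% → SkyWest
Long-haul: TransGlobal 25/89 = 28.1%, SkyWest 36/95 = 37.9% → SkyWest
Short-haul: TransGlobal 2001/3031 = 66.0%, SkyWest 2126/2983 = 71.3% → SkyWest
Overall: TransGlobal 2230/3468 = 64.3%, SkyWest 2684/3872 = 69.3% → SkyWest
SkyWest wins overall and in every route group — no reversal.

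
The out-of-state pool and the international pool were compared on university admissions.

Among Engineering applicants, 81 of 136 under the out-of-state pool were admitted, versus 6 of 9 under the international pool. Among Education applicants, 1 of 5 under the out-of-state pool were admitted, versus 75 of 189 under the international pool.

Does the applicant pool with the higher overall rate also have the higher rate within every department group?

No

Engineering: the out-of-state pool 81/136 = 59.6%, the international pool 6/9 = 66.7% → the international pool
Education: the out-of-state pool 1/5 = 20.0%, the international pool 75/189 = 39.7% → the international pool
Overall: the out-of-state pool 82/141 = 58.2%, the international pool 81/198 = 40.9% → the out-of-state pool
The international pool wins each department group but the out-of-state pool wins overall — the comparison reverses. The international pool's applicants skew toward Education, which has a lower base rate.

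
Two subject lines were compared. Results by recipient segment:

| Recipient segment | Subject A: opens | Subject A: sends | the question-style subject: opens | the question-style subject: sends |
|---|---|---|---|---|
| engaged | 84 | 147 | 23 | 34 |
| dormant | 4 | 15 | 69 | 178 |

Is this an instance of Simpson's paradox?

Engaged: Subject A 84/147 = 57.1%, the question-style subject 23/34 = 67.6% → the question-style subject
Dormant: Subject A 4/15 = 26.7%, the question-style subject 69/178 = 38.8% → the question-style subject
Overall: Subject A 88/162 = 54.3%, the question-style subject 92/212 = 43.4% → Subject A
The question-style subject wins each recipient group but Subject A wins overall — the comparison reverses. The question-style subject's sends skew toward dormant, which has a lower base rate.

Yes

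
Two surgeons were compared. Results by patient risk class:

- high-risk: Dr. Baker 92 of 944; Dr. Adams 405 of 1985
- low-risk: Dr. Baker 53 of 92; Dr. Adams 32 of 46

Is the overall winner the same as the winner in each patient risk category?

High-risk: Dr. Baker 92/944 = 9.7%, Dr. Adams 405/1985 = 20.4% → Dr. Adams
Low-risk: Dr. Baker 53/92 = 57.6%, Dr. Adams 32/46 = 69.6% → Dr. Adams
Overall: Dr. Baker 145/1036 = 14.0%, Dr. Adams 437/2031 = 21.5% → Dr. Adams
Dr. Adams wins overall and in every patient risk group — no reversal.

Yes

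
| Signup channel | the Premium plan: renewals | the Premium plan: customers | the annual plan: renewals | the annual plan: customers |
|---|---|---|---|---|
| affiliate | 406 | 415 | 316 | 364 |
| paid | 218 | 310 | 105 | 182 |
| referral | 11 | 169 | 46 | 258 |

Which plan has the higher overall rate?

Affiliate: the Premium plan 406/415 = 97.8%, the annual plan 316/364 = 86.8% → the Premium plan
Paid: the Premium plan 218/310 = 70.3%, the annual plan 105/182 = 57.7% → the Premium plan
Referral: the Premium plan 11/169 = 6.5%, the annual plan 46/258 = 17.8% → the annual plan
Overall: the Premium plan 635/894 = 71.0%, the annual plan 467/804 = 58.1% → the Premium plan
(Neither sweeps every signup group, but the Premium plan has the higher pooled rate.)

the Premium plan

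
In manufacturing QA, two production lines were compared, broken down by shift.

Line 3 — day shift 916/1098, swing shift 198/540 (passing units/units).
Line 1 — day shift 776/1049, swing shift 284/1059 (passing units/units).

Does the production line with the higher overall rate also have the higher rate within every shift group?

Day shift: Line 3 916/1098 = 83.4%, Line 1 776/1049 = 74.0% → Line 3
Swing shift: Line 3 198/540 = 36.7%, Line 1 284/1059 = 26.8% → Line 3
Overall: Line 3 1114/1638 = 68.0%, Line 1 1060/2108 = 50.3% → Line 3
Line 3 wins overall and in every shift group — no reversal.

Yes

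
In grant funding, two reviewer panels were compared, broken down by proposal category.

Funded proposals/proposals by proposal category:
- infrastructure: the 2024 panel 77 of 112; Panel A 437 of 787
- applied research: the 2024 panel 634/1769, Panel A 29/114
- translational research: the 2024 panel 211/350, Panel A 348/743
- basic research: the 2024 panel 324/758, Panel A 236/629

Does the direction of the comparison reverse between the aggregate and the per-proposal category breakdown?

Yes

Infrastructure: the 2024 panel 77/112 = 68.8%, Panel A 437/787 = 55.5% → the 2024 panel
Applied research: the 2024 panel 634/1769 = 35.8%, Panel A 29/114 = 25.4% → the 2024 panel
Translational research: the 2024 panel 211/350 = 60.3%, Panel A 348/743 = 46.8% → the 2024 panel
Basic research: the 2024 panel 324/758 = 42.7%, Panel A 236/629 = 37.5% → the 2024 panel
Overall: the 2024 panel 1246/2989 = 41.7%, Panel A 1050/2273 = 46.2% → Panel A
The 2024 panel wins each proposal group but Panel A wins overall — the comparison reverses. The 2024 panel's proposals skew toward applied research, which has a lower base rate.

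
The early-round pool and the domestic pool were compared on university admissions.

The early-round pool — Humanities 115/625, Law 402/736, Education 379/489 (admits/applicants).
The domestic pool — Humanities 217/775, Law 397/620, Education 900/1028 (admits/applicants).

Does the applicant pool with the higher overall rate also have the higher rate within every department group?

Humanities: the early-round pool 115/625 = 18.4%, the domestic pool 217/775 = 28.0% → the domestic pool
Law: the early-round pool 402/736 = 54.6%, the domestic pool 397/620 = 64.0% → the domestic pool
Education: the early-round pool 379/489 = 77.5%, the domestic pool 900/1028 = 87.5% → the domestic pool
Overall: the early-round pool 896/1850 = 48.4%, the domestic pool 1514/2423 = 62.5% → the domestic pool
The domestic pool wins overall and in every department group — no reversal.

Yes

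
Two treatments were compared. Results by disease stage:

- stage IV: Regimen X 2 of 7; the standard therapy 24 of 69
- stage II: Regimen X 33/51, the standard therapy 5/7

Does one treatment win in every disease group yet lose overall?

Stage IV: Regimen X 2/7 = 28.6%, the standard therapy 24/69 = 34.8% → the standard therapy
Stage II: Regimen X 33/51 = 64.7%, the standard therapy 5/7 = 71.4% → the standard therapy
Overall: Regimen X 35/58 = 60.3%, the standard therapy 29/76 = 38.2% → Regimen X
The standard therapy wins each disease group but Regimen X wins overall — the comparison reverses. The standard therapy's patients skew toward stage IV, which has a lower base rate.

Yes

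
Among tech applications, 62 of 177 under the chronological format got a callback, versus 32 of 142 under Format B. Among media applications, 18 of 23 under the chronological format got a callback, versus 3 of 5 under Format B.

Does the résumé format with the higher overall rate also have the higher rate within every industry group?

Tech: the chronological format 62/177 = 35.0%, Format B 32/142 = 22.5% → the chronological format
Media: the chronological format 18/23 = 78.3%, Format B 3/5 = 60.0% → the chronological format
Overall: the chronological format 80/200 = 40.0%, Format B 35/147 = 23.8% → the chronological format
The chronological format wins overall and in every industry group — no reversal.

Yes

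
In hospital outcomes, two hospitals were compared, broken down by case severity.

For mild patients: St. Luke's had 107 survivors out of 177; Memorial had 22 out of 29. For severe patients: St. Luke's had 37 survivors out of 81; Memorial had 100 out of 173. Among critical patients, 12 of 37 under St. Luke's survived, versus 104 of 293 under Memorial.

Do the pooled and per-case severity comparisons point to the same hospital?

Mild: St. Luke's 107/177 = 60.5%, Memorial 22/29 = 75.9% → Memorial
Severe: St. Luke's 37/81 = 45.7%, Memorial 100/173 = 57.8% → Memorial
Critical: St. Luke's 12/37 = 32.4%, Memorial 104/293 = 35.5% → Memorial
Overall: St. Luke's 156/295 = 52.9%, Memorial 226/495 = 45.7% → St. Luke's
Memorial wins each case group but St. Luke's wins overall — the comparison reverses. Memorial's patients skew toward critical, which has a lower base rate.

No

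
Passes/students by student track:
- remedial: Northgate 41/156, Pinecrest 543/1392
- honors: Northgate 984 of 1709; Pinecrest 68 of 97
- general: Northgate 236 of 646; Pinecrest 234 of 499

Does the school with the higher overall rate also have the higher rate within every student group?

Remedial: Northgate 41/156 = 26.3%, Pinecrest 543/1392 = 39.0% → Pinecrest
Honors: Northgate 984/1709 = 57.6%, Pinecrest 68/97 = 70.1% → Pinecrest
General: Northgate 236/646 = 36.5%, Pinecrest 234/499 = 46.9% → Pinecrest
Overall: Northgate 1261/2511 = 50.2%, Pinecrest 845/1988 = 42.5% → Northgate
Pinecrest wins each student group but Northgate wins overall — the comparison reverses. Pinecrest's students skew toward remedial, which has a lower base rate.

No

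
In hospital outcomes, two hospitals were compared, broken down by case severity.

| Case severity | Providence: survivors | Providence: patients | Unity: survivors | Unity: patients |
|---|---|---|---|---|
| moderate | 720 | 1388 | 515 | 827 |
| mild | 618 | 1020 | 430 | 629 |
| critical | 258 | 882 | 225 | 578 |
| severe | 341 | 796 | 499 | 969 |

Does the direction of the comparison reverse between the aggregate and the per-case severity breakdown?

Moderate: Providence 720/1388 = 51.9%, Unity 515/827 = 62.3% → Unity
Mild: Providence 618/1020 = 60.6%, Unity 430/629 = 68.4% → Unity
Critical: Providence 258/882 = 29.3%, Unity 225/578 = 38.9% → Unity
Severe: Providence 341/796 = 42.8%, Unity 499/969 = 51.5% → Unity
Overall: Providence 1937/4086 = 47.4%, Unity 1669/3003 = 55.6% → Unity
Unity wins overall and in every case group — no reversal.

No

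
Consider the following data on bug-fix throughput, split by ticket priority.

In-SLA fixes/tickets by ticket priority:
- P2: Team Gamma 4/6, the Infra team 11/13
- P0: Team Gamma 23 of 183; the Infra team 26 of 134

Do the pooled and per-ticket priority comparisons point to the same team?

Yes

P2: Team Gamma 4/6 = 66.7%, the Infra team 11/13 = 84.6% → the Infra team
P0: Team Gamma 23/183 = 12.6%, the Infra team 26/134 = 19.4% → the Infra team
Overall: Team Gamma 27/189 = 14.3%, the Infra team 37/147 = 25.2% → the Infra team
The Infra team wins overall and in every ticket group — no reversal.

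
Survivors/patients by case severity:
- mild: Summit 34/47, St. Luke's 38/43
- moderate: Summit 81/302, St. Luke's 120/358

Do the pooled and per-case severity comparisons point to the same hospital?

Mild: Summit 34/47 = 72.3%, St. Luke's 38/43 = 88.4% → St. Luke's
Moderate: Summit 81/302 = 26.8%, St. Luke's 120/358 = 33.5% → St. Luke's
Overall: Summit 115/349 = 33.0%, St. Luke's 158/401 = 39.4% → St. Luke's
St. Luke's wins overall and in every case group — no reversal.

Yes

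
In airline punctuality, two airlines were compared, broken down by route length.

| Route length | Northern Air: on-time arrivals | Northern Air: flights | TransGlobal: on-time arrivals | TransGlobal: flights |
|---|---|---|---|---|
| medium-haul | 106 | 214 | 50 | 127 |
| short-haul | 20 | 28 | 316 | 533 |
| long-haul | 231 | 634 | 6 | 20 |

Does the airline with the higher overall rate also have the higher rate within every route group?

Medium-haul: Northern Air 106/214 = 49.5%, TransGlobal 50/127 = 39.4% → Northern Air
Short-haul: Northern Air 20/28 = 71.4%, TransGlobal 316/533 = 59.3% → Northern Air
Long-haul: Northern Air 231/634 = 36.4%, TransGlobal 6/20 = 30.0% → Northern Air
Overall: Northern Air 357/876 = 40.8%, TransGlobal 372/680 = 54.7% → TransGlobal
Northern Air wins each route group but TransGlobal wins overall — the comparison reverses. Northern Air's flights skew toward long-haul, which has a lower base rate.

No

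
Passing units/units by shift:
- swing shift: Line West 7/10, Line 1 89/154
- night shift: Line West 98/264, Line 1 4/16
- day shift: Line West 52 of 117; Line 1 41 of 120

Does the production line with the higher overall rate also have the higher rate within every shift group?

Swing shift: Line West 7/10 = 70.0%, Line 1 89/154 = 57.8% → Line West
Night shift: Line West 98/264 = 37.1%, Line 1 4/16 = 25.0% → Line West
Day shift: Line West 52/117 = 44.4%, Line 1 41/120 = 34.2% → Line West
Overall: Line West 157/391 = 40.2%, Line 1 134/290 = 46.2% → Line 1
Line West wins each shift group but Line 1 wins overall — the comparison reverses. Line West's units skew toward night shift, which has a lower base rate.

No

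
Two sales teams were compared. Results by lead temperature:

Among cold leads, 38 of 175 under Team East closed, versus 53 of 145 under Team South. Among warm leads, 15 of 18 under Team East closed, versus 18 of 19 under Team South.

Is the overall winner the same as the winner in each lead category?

Yes

Cold: Team East 38/175 = 21.7%, Team South 53/145 = 36.6% → Team South
Warm: Team East 15/18 = 83.3%, Team South 18/19 = 94.7% → Team South
Overall: Team East 53/193 = 27.5%, Team South 71/164 = 43.3% → Team South
Team South wins overall and in every lead group — no reversal.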